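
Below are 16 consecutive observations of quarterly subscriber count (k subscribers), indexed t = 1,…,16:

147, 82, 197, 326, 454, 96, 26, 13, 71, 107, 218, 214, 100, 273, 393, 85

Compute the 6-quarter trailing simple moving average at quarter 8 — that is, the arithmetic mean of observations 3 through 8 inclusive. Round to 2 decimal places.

185.33

Sum of periods 3–8: 197 + 326 + 454 + 96 + 26 + 13 = 1112
Divide by 6: 1112 / 6 = 185.33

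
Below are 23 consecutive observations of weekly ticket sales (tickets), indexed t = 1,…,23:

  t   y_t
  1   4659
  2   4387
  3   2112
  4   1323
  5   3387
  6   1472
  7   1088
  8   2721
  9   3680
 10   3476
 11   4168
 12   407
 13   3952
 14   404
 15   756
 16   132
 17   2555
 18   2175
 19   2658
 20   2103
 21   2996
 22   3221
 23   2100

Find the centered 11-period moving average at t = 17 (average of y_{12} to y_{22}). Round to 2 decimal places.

1941.73

Sum of periods 12–22: 407 + 3952 + 404 + 756 + 132 + 2555 + 2175 + 2658 + 2103 + 2996 + 3221 = 21359
Divide by 11: 21359 / 11 = 1941.73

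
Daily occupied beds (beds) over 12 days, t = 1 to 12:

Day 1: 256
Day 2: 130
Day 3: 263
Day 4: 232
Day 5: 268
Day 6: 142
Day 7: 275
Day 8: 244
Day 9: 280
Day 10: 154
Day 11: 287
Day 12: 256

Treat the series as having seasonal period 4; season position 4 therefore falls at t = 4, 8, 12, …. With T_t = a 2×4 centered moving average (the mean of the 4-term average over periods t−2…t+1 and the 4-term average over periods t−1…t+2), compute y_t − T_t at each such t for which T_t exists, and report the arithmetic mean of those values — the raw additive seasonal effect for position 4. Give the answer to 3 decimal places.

7.250

Season position 4 occurs at t = 4, 8 (where T_t is defined).
t=4: T_4 = 224.75000; y_4 − T_4 = 232 − 224.75000 = 7.25000
t=8: T_8 = 236.75000; y_8 − T_8 = 244 − 236.75000 = 7.25000
Mean deviation: (7.25000 + 7.25000) / 2 = 7.250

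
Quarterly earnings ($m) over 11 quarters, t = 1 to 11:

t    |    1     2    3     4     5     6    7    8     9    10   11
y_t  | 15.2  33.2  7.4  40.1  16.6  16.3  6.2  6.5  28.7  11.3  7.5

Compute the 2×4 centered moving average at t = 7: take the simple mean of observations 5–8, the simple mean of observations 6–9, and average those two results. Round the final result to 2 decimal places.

12.91

Sum over 5–8: 16.6 + 16.3 + 6.2 + 6.5 = 45.6
Sum over 6–9: 16.3 + 6.2 + 6.5 + 28.7 = 57.7
CMA at t=7 = (45.6 + 57.7) / (2·4) = 103.3 / 8 = 12.91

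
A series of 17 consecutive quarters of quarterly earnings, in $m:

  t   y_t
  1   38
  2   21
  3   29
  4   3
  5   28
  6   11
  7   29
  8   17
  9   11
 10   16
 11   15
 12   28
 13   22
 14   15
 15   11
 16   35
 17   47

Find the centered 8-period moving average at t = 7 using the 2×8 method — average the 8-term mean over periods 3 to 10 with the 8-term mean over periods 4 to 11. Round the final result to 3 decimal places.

Sum over 3–10: 29 + 3 + 28 + 11 + 29 + 17 + 11 + 16 = 144
Sum over 4–11: 3 + 28 + 11 + 29 + 17 + 11 + 16 + 15 = 130
CMA at t=7 = (144 + 130) / (2·8) = 274 / 16 = 17.125

17.125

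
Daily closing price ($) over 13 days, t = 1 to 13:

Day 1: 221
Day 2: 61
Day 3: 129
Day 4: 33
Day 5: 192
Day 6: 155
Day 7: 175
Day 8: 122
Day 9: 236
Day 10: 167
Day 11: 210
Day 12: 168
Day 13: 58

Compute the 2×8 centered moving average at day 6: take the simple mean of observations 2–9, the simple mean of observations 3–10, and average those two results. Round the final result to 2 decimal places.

144.50

Sum over 2–9: 61 + 129 + 33 + 192 + 155 + 175 + 122 + 236 = 1103
Sum over 3–10: 129 + 33 + 192 + 155 + 175 + 122 + 236 + 167 = 1209
CMA at t=6 = (1103 + 1209) / (2·8) = 2312 / 16 = 144.50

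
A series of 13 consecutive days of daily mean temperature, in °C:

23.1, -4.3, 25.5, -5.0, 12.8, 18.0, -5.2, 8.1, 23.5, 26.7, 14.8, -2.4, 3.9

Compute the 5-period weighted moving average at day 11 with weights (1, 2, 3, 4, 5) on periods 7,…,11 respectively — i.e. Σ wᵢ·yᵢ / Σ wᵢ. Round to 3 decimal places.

17.487

Weighted sum: 1·-5.2 + 2·8.1 + 3·23.5 + 4·26.7 + 5·14.8 = -5.2 + 16.2 + 70.5 + 106.8 + 74.0 = 262.3
Weight total: 1 + 2 + 3 + 4 + 5 = 15
WMA = 262.3 / 15 = 17.487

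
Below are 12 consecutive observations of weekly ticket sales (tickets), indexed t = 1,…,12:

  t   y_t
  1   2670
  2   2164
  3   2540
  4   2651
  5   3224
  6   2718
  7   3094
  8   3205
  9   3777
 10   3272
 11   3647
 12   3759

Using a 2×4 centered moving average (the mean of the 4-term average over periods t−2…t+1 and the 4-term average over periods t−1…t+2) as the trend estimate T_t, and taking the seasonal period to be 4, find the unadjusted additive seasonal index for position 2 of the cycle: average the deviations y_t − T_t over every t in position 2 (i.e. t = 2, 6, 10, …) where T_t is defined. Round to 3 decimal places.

-272.750

Season position 2 occurs at t = 6, 10 (where T_t is defined).
t=6: T_6 = 2991.00000; y_6 − T_6 = 2718 − 2991.00000 = -273.00000
t=10: T_10 = 3544.50000; y_10 − T_10 = 3272 − 3544.50000 = -272.50000
Mean deviation: (-273.00000 + -272.50000) / 2 = -272.750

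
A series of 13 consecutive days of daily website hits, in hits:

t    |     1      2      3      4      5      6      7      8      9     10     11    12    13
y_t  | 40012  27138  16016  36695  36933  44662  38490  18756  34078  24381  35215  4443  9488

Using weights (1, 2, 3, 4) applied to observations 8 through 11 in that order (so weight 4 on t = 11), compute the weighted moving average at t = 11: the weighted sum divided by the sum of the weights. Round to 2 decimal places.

Weighted sum: 1·18756 + 2·34078 + 3·24381 + 4·35215 = 18756 + 68156 + 73143 + 140860 = 300915
Weight total: 1 + 2 + 3 + 4 = 10
WMA = 300915 / 10 = 30091.50

30091.50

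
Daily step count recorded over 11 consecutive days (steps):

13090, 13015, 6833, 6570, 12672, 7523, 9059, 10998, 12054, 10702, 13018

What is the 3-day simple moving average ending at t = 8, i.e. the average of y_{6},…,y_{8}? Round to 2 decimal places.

9193.33

Sum of periods 6–8: 7523 + 9059 + 10998 = 27580
Divide by 3: 27580 / 3 = 9193.33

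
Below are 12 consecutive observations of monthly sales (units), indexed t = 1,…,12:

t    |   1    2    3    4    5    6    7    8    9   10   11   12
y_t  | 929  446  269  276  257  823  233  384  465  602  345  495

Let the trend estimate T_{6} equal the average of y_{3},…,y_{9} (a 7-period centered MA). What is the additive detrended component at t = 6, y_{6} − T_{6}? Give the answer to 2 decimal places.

436.29

Trend T_6 = (269 + 276 + 257 + 823 + 233 + 384 + 465) / 7 = 2707/7 = 386.7143
Detrended value: 823 − 386.7143 = 436.29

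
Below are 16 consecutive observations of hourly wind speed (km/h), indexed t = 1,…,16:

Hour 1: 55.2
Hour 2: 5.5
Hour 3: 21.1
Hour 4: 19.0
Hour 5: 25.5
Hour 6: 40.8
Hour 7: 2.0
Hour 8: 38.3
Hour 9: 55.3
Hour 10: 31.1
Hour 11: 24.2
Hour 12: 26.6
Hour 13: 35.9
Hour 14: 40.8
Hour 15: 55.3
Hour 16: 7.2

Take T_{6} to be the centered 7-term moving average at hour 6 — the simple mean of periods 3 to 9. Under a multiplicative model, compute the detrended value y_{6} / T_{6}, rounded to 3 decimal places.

Trend T_6 = (21.1 + 19.0 + 25.5 + 40.8 + 2.0 + 38.3 + 55.3) / 7 = 202.0/7 = 28.85714
Ratio to trend: 40.8 / 28.85714 = 1.414

1.414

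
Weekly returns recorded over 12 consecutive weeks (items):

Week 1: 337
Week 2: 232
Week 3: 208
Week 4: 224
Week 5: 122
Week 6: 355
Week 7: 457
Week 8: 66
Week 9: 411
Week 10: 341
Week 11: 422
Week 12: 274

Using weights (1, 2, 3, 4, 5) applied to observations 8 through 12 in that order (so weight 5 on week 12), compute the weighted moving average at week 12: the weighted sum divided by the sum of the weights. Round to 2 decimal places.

331.27

Weighted sum: 1·66 + 2·411 + 3·341 + 4·422 + 5·274 = 66 + 822 + 1023 + 1688 + 1370 = 4969
Weight total: 1 + 2 + 3 + 4 + 5 = 15
WMA = 4969 / 15 = 331.27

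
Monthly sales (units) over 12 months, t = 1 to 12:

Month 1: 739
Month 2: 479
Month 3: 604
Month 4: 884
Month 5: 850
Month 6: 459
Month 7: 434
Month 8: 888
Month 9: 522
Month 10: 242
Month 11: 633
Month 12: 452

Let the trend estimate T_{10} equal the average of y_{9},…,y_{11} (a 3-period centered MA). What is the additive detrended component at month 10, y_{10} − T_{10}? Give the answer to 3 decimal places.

Trend T_10 = (522 + 242 + 633) / 3 = 1397/3 = 465.66667
Detrended value: 242 − 465.66667 = -223.667

-223.667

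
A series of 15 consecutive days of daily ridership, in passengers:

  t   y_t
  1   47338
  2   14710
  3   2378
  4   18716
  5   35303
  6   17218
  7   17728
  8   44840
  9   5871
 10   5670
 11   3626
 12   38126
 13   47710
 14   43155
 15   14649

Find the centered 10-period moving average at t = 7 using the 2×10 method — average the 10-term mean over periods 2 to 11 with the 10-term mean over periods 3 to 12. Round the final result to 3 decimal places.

17776.800

Sum over 2–11: 14710 + 2378 + 18716 + 35303 + 17218 + 17728 + 44840 + 5871 + 5670 + 3626 = 166060
Sum over 3–12: 2378 + 18716 + 35303 + 17218 + 17728 + 44840 + 5871 + 5670 + 3626 + 38126 = 189476
CMA at t=7 = (166060 + 189476) / (2·10) = 355536 / 20 = 17776.800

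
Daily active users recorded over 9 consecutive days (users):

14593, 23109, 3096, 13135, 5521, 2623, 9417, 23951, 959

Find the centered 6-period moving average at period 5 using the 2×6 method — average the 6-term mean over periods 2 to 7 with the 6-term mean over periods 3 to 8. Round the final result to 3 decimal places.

9553.667

Sum over 2–7: 23109 + 3096 + 13135 + 5521 + 2623 + 9417 = 56901
Sum over 3–8: 3096 + 13135 + 5521 + 2623 + 9417 + 23951 = 57743
CMA at t=5 = (56901 + 57743) / (2·6) = 114644 / 12 = 9553.667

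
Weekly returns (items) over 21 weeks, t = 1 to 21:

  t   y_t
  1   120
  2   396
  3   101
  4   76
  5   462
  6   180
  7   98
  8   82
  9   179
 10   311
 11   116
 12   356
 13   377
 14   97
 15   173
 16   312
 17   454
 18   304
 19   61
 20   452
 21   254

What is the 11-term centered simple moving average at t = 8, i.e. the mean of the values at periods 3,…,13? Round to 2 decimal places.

Sum of periods 3–13: 101 + 76 + 462 + 180 + 98 + 82 + 179 + 311 + 116 + 356 + 377 = 2338
Divide by 11: 2338 / 11 = 212.55

212.55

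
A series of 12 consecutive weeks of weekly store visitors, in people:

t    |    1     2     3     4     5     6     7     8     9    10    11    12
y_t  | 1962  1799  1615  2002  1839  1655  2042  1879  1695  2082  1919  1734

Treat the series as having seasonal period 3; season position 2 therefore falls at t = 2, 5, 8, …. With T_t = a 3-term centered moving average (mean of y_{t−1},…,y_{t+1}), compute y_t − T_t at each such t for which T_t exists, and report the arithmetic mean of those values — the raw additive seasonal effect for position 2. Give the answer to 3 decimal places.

7.083

Season position 2 occurs at t = 2, 5, 8, 11 (where T_t is defined).
t=2: T_2 = 1792.00000; y_2 − T_2 = 1799 − 1792.00000 = 7.00000
t=5: T_5 = 1832.00000; y_5 − T_5 = 1839 − 1832.00000 = 7.00000
t=8: T_8 = 1872.00000; y_8 − T_8 = 1879 − 1872.00000 = 7.00000
t=11: T_11 = 1911.66667; y_11 − T_11 = 1919 − 1911.66667 = 7.33333
Mean deviation: (7.00000 + 7.00000 + 7.00000 + 7.33333) / 4 = 7.083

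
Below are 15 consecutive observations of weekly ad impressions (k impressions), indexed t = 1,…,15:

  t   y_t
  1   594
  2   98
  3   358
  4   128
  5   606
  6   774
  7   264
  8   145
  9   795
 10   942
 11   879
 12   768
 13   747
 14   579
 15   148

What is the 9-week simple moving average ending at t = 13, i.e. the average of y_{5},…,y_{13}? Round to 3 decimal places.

Sum of periods 5–13: 606 + 774 + 264 + 145 + 795 + 942 + 879 + 768 + 747 = 5920
Divide by 9: 5920 / 9 = 657.778

657.778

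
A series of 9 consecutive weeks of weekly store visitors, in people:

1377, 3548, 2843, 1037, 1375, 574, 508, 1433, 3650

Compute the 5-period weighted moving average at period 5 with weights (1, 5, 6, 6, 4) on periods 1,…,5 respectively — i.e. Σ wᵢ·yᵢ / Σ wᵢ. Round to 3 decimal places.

2177.136

Weighted sum: 1·1377 + 5·3548 + 6·2843 + 6·1037 + 4·1375 = 1377 + 17740 + 17058 + 6222 + 5500 = 47897
Weight total: 1 + 5 + 6 + 6 + 4 = 22
WMA = 47897 / 22 = 2177.136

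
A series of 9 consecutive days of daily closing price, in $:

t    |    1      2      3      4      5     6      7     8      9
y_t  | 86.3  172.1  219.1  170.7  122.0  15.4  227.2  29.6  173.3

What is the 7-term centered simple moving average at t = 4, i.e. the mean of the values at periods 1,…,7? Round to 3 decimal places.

Sum of periods 1–7: 86.3 + 172.1 + 219.1 + 170.7 + 122.0 + 15.4 + 227.2 = 1012.8
Divide by 7: 1012.8 / 7 = 144.686

144.686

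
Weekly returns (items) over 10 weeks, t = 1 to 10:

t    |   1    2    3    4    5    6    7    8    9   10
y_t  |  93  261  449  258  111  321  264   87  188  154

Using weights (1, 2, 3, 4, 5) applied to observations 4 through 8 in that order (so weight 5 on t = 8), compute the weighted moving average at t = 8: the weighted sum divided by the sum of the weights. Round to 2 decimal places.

Weighted sum: 1·258 + 2·111 + 3·321 + 4·264 + 5·87 = 258 + 222 + 963 + 1056 + 435 = 2934
Weight total: 1 + 2 + 3 + 4 + 5 = 15
WMA = 2934 / 15 = 195.60

195.60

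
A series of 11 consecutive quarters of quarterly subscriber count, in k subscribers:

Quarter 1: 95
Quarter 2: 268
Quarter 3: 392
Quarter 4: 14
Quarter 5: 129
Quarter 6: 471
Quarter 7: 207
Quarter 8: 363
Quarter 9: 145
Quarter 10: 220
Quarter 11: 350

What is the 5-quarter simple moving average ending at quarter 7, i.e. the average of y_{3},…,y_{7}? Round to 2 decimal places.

Sum of periods 3–7: 392 + 14 + 129 + 471 + 207 = 1213
Divide by 5: 1213 / 5 = 242.60

242.60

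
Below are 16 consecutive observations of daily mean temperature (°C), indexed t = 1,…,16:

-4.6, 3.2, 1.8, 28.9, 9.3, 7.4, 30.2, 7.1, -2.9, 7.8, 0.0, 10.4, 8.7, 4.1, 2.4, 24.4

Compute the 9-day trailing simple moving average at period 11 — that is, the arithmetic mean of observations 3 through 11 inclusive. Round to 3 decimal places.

9.956

Sum of periods 3–11: 1.8 + 28.9 + 9.3 + 7.4 + 30.2 + 7.1 + (-2.9) + 7.8 + 0.0 = 89.6
Divide by 9: 89.6 / 9 = 9.956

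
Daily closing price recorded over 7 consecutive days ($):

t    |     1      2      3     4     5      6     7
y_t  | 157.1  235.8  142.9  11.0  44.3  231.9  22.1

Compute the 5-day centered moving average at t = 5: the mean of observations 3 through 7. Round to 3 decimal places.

Sum of periods 3–7: 142.9 + 11.0 + 44.3 + 231.9 + 22.1 = 452.2
Divide by 5: 452.2 / 5 = 90.440

90.440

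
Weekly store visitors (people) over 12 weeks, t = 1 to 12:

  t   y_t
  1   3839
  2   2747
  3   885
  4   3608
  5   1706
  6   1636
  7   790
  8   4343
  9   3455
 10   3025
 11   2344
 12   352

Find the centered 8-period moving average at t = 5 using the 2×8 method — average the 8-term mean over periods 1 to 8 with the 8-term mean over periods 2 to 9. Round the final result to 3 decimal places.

2420.250

Sum over 1–8: 3839 + 2747 + 885 + 3608 + 1706 + 1636 + 790 + 4343 = 19554
Sum over 2–9: 2747 + 885 + 3608 + 1706 + 1636 + 790 + 4343 + 3455 = 19170
CMA at t=5 = (19554 + 19170) / (2·8) = 38724 / 16 = 2420.250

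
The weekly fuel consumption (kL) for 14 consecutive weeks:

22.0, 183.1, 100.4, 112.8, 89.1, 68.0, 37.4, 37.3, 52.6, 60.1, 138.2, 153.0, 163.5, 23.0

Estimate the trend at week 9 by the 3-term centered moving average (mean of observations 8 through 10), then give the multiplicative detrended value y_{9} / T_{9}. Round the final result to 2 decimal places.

Trend T_9 = (37.3 + 52.6 + 60.1) / 3 = 150.0/3 = 50.0000
Ratio to trend: 52.6 / 50.0000 = 1.05

1.05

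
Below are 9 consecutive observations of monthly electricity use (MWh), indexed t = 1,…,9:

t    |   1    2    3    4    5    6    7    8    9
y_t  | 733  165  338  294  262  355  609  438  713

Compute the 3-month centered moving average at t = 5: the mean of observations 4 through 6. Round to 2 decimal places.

303.67

Sum of periods 4–6: 294 + 262 + 355 = 911
Divide by 3: 911 / 3 = 303.67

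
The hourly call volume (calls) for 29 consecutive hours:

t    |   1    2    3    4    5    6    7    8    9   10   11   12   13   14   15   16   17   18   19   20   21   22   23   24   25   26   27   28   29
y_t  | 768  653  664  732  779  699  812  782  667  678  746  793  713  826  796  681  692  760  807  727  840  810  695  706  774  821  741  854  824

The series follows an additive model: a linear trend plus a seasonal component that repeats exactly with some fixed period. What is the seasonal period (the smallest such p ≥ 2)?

First differences y_{t+1} − y_t: -115, 11, 68, 47, -80, 113, -30, -115, 11, 68, 47, -80, 113, -30, -115, 11, …
The difference pattern repeats every 7 terms and not for any smaller step, so p = 7.

7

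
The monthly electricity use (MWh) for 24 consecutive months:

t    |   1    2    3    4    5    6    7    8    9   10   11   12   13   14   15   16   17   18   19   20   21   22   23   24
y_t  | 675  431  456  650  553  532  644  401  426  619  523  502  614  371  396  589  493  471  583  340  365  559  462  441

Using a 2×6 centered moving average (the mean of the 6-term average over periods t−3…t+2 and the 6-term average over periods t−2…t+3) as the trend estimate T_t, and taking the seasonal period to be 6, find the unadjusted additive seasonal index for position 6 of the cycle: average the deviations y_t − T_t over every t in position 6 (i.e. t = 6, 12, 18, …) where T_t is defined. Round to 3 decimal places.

Season position 6 occurs at t = 6, 12, 18 (where T_t is defined).
t=6: T_6 = 536.83333; y_6 − T_6 = 532 − 536.83333 = -4.83333
t=12: T_12 = 506.66667; y_12 − T_12 = 502 − 506.66667 = -4.66667
t=18: T_18 = 476.08333; y_18 − T_18 = 471 − 476.08333 = -5.08333
Mean deviation: (-4.83333 + -4.66667 + -5.08333) / 3 = -4.861

-4.861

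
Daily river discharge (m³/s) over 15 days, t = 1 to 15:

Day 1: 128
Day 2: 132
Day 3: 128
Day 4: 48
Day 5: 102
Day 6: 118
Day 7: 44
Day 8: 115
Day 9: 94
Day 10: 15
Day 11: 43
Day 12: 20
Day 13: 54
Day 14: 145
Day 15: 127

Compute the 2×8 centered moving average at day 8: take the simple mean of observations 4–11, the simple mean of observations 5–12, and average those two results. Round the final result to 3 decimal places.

70.625

Sum over 4–11: 48 + 102 + 118 + 44 + 115 + 94 + 15 + 43 = 579
Sum over 5–12: 102 + 118 + 44 + 115 + 94 + 15 + 43 + 20 = 551
CMA at t=8 = (579 + 551) / (2·8) = 1130 / 16 = 70.625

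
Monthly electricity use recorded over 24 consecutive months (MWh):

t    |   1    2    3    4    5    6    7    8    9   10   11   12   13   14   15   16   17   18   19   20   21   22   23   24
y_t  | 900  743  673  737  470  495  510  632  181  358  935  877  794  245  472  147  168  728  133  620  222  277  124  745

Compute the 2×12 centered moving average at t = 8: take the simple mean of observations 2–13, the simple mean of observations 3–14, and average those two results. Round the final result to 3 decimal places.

Sum over 2–13: 743 + 673 + 737 + 470 + 495 + 510 + 632 + 181 + 358 + 935 + 877 + 794 = 7405
Sum over 3–14: 673 + 737 + 470 + 495 + 510 + 632 + 181 + 358 + 935 + 877 + 794 + 245 = 6907
CMA at t=8 = (7405 + 6907) / (2·12) = 14312 / 24 = 596.333

596.333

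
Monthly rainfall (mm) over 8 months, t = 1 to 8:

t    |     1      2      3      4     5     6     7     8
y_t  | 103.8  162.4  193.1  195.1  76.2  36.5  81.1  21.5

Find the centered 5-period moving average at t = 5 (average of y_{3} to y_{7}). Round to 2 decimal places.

Sum of periods 3–7: 193.1 + 195.1 + 76.2 + 36.5 + 81.1 = 582.0
Divide by 5: 582.0 / 5 = 116.40

116.40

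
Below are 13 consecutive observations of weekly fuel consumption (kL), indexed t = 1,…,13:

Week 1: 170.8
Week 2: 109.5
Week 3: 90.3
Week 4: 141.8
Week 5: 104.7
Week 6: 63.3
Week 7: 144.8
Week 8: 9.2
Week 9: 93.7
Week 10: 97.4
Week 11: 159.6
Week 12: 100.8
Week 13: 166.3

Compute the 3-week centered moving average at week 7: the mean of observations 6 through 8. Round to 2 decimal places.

72.43

Sum of periods 6–8: 63.3 + 144.8 + 9.2 = 217.3
Divide by 3: 217.3 / 3 = 72.43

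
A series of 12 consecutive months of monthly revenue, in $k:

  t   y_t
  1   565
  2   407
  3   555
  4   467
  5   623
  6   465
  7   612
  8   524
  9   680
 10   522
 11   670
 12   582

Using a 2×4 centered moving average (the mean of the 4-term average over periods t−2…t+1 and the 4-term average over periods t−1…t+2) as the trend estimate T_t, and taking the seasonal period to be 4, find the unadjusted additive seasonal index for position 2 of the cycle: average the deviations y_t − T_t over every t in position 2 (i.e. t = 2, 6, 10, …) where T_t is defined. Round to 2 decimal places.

Season position 2 occurs at t = 6, 10 (where T_t is defined).
t=6: T_6 = 548.8750; y_6 − T_6 = 465 − 548.8750 = -83.8750
t=10: T_10 = 606.2500; y_10 − T_10 = 522 − 606.2500 = -84.2500
Mean deviation: (-83.8750 + -84.2500) / 2 = -84.06

-84.06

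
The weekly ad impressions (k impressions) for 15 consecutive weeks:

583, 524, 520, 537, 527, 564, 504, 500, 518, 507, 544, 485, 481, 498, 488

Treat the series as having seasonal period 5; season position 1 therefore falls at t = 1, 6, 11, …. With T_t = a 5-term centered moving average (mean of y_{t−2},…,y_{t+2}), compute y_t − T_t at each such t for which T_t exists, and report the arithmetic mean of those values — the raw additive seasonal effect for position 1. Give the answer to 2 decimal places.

37.30

Season position 1 occurs at t = 6, 11 (where T_t is defined).
t=6: T_6 = 526.4000; y_6 − T_6 = 564 − 526.4000 = 37.6000
t=11: T_11 = 507.0000; y_11 − T_11 = 544 − 507.0000 = 37.0000
Mean deviation: (37.6000 + 37.0000) / 2 = 37.30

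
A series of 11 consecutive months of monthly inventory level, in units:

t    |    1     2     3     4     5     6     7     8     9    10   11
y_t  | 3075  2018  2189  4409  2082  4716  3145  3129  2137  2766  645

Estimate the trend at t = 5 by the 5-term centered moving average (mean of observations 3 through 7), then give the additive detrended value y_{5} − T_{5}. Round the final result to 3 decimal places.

Trend T_5 = (2189 + 4409 + 2082 + 4716 + 3145) / 5 = 16541/5 = 3308.20000
Detrended value: 2082 − 3308.20000 = -1226.200

-1226.200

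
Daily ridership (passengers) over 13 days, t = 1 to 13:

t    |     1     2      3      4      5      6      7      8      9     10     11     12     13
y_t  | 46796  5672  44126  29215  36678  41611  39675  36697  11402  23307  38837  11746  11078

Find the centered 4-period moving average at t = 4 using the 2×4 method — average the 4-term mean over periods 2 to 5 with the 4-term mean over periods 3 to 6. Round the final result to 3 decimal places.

Sum over 2–5: 5672 + 44126 + 29215 + 36678 = 115691
Sum over 3–6: 44126 + 29215 + 36678 + 41611 = 151630
CMA at t=4 = (115691 + 151630) / (2·4) = 267321 / 8 = 33415.125

33415.125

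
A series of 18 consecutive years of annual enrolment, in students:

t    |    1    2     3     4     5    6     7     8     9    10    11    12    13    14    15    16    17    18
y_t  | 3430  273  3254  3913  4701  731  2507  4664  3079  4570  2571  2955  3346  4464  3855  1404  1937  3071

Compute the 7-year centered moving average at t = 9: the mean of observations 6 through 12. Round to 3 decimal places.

Sum of periods 6–12: 731 + 2507 + 4664 + 3079 + 4570 + 2571 + 2955 = 21077
Divide by 7: 21077 / 7 = 3011.000

3011.000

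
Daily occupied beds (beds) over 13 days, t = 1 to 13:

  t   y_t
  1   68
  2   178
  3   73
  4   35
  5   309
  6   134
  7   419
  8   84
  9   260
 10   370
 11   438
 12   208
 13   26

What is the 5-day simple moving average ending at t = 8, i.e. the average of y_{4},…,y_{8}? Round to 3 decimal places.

196.200

Sum of periods 4–8: 35 + 309 + 134 + 419 + 84 = 981
Divide by 5: 981 / 5 = 196.200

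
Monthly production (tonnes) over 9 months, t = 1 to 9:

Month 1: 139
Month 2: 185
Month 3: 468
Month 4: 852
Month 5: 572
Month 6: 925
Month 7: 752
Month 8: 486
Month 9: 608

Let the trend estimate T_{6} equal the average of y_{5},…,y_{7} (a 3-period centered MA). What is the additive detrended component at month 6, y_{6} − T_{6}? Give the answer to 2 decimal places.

175.33

Trend T_6 = (572 + 925 + 752) / 3 = 2249/3 = 749.6667
Detrended value: 925 − 749.6667 = 175.33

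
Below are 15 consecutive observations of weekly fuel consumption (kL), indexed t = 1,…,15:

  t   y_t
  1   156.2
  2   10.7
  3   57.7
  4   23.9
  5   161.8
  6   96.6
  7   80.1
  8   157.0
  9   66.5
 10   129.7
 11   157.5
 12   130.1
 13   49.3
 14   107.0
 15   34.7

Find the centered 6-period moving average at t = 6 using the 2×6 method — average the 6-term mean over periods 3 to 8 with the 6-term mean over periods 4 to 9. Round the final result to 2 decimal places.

Sum over 3–8: 57.7 + 23.9 + 161.8 + 96.6 + 80.1 + 157.0 = 577.1
Sum over 4–9: 23.9 + 161.8 + 96.6 + 80.1 + 157.0 + 66.5 = 585.9
CMA at t=6 = (577.1 + 585.9) / (2·6) = 1163.0 / 12 = 96.92

96.92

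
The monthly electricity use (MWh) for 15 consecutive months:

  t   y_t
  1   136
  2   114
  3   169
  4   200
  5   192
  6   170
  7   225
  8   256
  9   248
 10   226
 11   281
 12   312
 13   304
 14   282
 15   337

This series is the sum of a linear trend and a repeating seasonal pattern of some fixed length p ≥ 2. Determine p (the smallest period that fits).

First differences y_{t+1} − y_t: -22, 55, 31, -8, -22, 55, 31, -8, -22, 55, …
The difference pattern repeats every 4 terms and not for any smaller step, so p = 4.

4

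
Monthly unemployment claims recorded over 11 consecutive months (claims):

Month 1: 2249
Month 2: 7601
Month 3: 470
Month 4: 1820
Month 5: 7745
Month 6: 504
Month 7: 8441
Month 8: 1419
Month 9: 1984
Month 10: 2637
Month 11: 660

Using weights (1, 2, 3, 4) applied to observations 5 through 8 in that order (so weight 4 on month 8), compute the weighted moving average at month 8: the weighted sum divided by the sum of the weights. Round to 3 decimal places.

Weighted sum: 1·7745 + 2·504 + 3·8441 + 4·1419 = 7745 + 1008 + 25323 + 5676 = 39752
Weight total: 1 + 2 + 3 + 4 = 10
WMA = 39752 / 10 = 3975.200

3975.200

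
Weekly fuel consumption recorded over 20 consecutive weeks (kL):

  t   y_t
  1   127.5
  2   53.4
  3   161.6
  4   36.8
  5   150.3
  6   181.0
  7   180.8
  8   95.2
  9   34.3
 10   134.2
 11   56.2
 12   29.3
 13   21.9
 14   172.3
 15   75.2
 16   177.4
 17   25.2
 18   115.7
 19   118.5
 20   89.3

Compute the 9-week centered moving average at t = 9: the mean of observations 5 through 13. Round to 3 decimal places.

Sum of periods 5–13: 150.3 + 181.0 + 180.8 + 95.2 + 34.3 + 134.2 + 56.2 + 29.3 + 21.9 = 883.2
Divide by 9: 883.2 / 9 = 98.133

98.133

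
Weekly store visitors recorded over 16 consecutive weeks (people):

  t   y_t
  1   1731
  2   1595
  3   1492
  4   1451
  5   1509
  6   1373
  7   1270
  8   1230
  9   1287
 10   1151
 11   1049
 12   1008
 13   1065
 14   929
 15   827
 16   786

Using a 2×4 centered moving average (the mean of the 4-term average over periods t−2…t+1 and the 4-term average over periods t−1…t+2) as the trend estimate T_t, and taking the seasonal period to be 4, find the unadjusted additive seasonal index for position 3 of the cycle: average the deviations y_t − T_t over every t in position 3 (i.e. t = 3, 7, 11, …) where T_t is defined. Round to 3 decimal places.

Season position 3 occurs at t = 3, 7, 11 (where T_t is defined).
t=3: T_3 = 1539.50000; y_3 − T_3 = 1492 − 1539.50000 = -47.50000
t=7: T_7 = 1317.75000; y_7 − T_7 = 1270 − 1317.75000 = -47.75000
t=11: T_11 = 1096.00000; y_11 − T_11 = 1049 − 1096.00000 = -47.00000
Mean deviation: (-47.50000 + -47.75000 + -47.00000) / 3 = -47.417

-47.417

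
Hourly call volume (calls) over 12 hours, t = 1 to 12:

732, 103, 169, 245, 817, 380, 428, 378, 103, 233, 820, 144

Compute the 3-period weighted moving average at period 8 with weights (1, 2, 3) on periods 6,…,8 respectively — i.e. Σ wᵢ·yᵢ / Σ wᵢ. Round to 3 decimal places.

395.000

Weighted sum: 1·380 + 2·428 + 3·378 = 380 + 856 + 1134 = 2370
Weight total: 1 + 2 + 3 = 6
WMA = 2370 / 6 = 395.000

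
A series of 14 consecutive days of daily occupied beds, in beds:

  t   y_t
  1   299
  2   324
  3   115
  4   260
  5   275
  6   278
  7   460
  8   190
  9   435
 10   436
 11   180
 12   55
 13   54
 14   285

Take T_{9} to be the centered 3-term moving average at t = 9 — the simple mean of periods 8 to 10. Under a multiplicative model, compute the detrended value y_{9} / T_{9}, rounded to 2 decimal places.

Trend T_9 = (190 + 435 + 436) / 3 = 1061/3 = 353.6667
Ratio to trend: 435 / 353.6667 = 1.23

1.23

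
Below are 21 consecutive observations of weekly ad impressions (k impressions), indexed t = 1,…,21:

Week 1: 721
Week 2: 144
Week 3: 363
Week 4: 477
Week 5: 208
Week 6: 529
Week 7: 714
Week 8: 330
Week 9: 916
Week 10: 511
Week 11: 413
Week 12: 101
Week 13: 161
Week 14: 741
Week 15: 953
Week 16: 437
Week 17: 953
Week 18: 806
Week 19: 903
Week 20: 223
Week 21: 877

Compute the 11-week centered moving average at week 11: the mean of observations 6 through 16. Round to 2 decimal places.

Sum of periods 6–16: 529 + 714 + 330 + 916 + 511 + 413 + 101 + 161 + 741 + 953 + 437 = 5806
Divide by 11: 5806 / 11 = 527.82

527.82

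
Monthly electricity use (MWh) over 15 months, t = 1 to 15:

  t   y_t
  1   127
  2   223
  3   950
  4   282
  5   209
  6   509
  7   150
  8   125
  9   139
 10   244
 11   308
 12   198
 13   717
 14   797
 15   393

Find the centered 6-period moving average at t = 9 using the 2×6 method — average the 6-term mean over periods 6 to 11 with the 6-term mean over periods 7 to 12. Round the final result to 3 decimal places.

Sum over 6–11: 509 + 150 + 125 + 139 + 244 + 308 = 1475
Sum over 7–12: 150 + 125 + 139 + 244 + 308 + 198 = 1164
CMA at t=9 = (1475 + 1164) / (2·6) = 2639 / 12 = 219.917

219.917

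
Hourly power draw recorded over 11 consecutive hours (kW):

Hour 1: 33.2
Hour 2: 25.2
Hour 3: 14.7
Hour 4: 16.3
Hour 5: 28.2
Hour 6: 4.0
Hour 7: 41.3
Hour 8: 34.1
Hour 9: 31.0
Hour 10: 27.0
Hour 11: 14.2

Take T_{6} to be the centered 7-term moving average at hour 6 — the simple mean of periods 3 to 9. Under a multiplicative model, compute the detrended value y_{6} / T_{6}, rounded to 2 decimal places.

Trend T_6 = (14.7 + 16.3 + 28.2 + 4.0 + 41.3 + 34.1 + 31.0) / 7 = 169.6/7 = 24.2286
Ratio to trend: 4.0 / 24.2286 = 0.17

0.17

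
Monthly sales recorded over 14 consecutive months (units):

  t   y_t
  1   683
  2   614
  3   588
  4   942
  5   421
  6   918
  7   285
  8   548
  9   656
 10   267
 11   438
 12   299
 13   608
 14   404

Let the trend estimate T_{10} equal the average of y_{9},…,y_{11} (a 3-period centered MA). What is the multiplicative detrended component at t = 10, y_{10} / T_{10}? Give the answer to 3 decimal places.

0.589

Trend T_10 = (656 + 267 + 438) / 3 = 1361/3 = 453.66667
Ratio to trend: 267 / 453.66667 = 0.589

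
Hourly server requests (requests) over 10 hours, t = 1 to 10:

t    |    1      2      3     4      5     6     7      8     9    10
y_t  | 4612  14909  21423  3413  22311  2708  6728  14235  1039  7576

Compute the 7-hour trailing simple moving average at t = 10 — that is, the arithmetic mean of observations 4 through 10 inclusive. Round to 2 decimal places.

Sum of periods 4–10: 3413 + 22311 + 2708 + 6728 + 14235 + 1039 + 7576 = 58010
Divide by 7: 58010 / 7 = 8287.14

8287.14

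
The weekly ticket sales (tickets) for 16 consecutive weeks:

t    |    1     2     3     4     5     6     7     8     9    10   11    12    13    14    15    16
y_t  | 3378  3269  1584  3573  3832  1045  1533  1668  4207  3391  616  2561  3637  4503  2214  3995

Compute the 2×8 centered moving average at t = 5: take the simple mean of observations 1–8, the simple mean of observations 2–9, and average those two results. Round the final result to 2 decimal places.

2537.06

Sum over 1–8: 3378 + 3269 + 1584 + 3573 + 3832 + 1045 + 1533 + 1668 = 19882
Sum over 2–9: 3269 + 1584 + 3573 + 3832 + 1045 + 1533 + 1668 + 4207 = 20711
CMA at t=5 = (19882 + 20711) / (2·8) = 40593 / 16 = 2537.06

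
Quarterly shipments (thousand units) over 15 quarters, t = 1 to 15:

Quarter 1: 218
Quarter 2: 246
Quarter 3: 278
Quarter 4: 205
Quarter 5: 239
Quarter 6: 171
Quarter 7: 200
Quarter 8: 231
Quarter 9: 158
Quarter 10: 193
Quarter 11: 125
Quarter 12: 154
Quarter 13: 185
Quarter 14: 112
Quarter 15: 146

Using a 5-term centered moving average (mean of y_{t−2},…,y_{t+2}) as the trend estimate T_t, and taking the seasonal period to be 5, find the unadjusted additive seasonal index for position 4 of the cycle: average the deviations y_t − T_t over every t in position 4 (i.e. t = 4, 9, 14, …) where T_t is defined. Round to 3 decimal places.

Season position 4 occurs at t = 4, 9 (where T_t is defined).
t=4: T_4 = 227.80000; y_4 − T_4 = 205 − 227.80000 = -22.80000
t=9: T_9 = 181.40000; y_9 − T_9 = 158 − 181.40000 = -23.40000
Mean deviation: (-22.80000 + -23.40000) / 2 = -23.100

-23.100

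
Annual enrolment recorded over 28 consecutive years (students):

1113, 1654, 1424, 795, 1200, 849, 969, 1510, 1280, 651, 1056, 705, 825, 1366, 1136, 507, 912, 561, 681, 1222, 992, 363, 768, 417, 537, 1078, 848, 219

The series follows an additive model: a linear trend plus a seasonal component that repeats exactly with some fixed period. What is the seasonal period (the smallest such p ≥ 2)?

First differences y_{t+1} − y_t: 541, -230, -629, 405, -351, 120, 541, -230, -629, 405, -351, 120, 541, -230, …
The difference pattern repeats every 6 terms and not for any smaller step, so p = 6.

6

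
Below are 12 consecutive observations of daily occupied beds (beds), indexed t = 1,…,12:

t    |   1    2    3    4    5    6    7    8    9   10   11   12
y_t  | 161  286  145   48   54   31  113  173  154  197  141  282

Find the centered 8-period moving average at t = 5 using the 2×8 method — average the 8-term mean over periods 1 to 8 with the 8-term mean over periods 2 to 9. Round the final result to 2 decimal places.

Sum over 1–8: 161 + 286 + 145 + 48 + 54 + 31 + 113 + 173 = 1011
Sum over 2–9: 286 + 145 + 48 + 54 + 31 + 113 + 173 + 154 = 1004
CMA at t=5 = (1011 + 1004) / (2·8) = 2015 / 16 = 125.94

125.94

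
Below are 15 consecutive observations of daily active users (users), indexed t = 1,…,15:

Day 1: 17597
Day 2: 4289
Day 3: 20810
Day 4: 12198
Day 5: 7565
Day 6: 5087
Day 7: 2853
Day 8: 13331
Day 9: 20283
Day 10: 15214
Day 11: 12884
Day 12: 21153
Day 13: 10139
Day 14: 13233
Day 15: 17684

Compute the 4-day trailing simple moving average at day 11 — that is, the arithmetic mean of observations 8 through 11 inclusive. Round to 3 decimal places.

Sum of periods 8–11: 13331 + 20283 + 15214 + 12884 = 61712
Divide by 4: 61712 / 4 = 15428.000

15428.000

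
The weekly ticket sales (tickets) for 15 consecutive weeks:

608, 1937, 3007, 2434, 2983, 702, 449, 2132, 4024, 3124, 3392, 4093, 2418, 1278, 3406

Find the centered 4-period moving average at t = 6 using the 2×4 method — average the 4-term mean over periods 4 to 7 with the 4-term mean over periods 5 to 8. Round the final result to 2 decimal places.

1604.25

Sum over 4–7: 2434 + 2983 + 702 + 449 = 6568
Sum over 5–8: 2983 + 702 + 449 + 2132 = 6266
CMA at t=6 = (6568 + 6266) / (2·4) = 12834 / 8 = 1604.25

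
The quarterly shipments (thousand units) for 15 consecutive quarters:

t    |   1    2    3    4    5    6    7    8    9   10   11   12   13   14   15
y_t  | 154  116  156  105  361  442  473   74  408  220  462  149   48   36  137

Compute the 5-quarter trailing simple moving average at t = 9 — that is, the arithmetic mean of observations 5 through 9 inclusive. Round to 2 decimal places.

351.60

Sum of periods 5–9: 361 + 442 + 473 + 74 + 408 = 1758
Divide by 5: 1758 / 5 = 351.60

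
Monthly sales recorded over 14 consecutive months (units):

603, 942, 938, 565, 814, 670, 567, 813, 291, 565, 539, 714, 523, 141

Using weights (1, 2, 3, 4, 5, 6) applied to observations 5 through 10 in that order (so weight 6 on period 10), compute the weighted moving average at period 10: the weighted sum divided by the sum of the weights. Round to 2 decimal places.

569.14

Weighted sum: 1·814 + 2·670 + 3·567 + 4·813 + 5·291 + 6·565 = 814 + 1340 + 1701 + 3252 + 1455 + 3390 = 11952
Weight total: 1 + 2 + 3 + 4 + 5 + 6 = 21
WMA = 11952 / 21 = 569.14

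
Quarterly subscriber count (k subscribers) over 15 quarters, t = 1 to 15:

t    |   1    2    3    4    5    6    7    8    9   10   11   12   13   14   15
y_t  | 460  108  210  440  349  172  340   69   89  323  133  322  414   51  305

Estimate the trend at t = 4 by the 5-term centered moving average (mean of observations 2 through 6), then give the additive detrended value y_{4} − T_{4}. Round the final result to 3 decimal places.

Trend T_4 = (108 + 210 + 440 + 349 + 172) / 5 = 1279/5 = 255.80000
Detrended value: 440 − 255.80000 = 184.200

184.200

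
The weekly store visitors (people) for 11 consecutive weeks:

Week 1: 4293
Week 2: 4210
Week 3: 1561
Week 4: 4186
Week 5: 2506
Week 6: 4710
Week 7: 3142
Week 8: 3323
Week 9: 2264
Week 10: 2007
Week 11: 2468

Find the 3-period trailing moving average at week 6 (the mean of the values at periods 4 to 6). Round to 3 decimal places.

3800.667

Sum of periods 4–6: 4186 + 2506 + 4710 = 11402
Divide by 3: 11402 / 3 = 3800.667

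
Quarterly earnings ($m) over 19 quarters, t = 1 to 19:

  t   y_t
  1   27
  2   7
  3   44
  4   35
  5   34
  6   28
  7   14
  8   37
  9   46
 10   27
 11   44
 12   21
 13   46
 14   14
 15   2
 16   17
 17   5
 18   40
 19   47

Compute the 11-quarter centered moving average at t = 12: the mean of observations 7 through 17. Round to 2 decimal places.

Sum of periods 7–17: 14 + 37 + 46 + 27 + 44 + 21 + 46 + 14 + 2 + 17 + 5 = 273
Divide by 11: 273 / 11 = 24.82

24.82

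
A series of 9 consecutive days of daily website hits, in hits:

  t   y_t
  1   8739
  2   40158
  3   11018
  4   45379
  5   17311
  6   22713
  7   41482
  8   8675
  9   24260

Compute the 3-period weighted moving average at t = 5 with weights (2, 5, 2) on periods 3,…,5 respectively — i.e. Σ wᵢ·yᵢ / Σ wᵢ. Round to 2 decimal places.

31505.89

Weighted sum: 2·11018 + 5·45379 + 2·17311 = 22036 + 226895 + 34622 = 283553
Weight total: 2 + 5 + 2 = 9
WMA = 283553 / 9 = 31505.89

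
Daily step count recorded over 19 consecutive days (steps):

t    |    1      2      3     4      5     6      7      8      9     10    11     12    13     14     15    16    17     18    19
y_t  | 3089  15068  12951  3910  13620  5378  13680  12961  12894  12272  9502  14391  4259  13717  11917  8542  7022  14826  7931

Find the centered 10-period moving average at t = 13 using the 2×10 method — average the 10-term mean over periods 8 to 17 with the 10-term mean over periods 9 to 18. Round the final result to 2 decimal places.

10840.95

Sum over 8–17: 12961 + 12894 + 12272 + 9502 + 14391 + 4259 + 13717 + 11917 + 8542 + 7022 = 107477
Sum over 9–18: 12894 + 12272 + 9502 + 14391 + 4259 + 13717 + 11917 + 8542 + 7022 + 14826 = 109342
CMA at t=13 = (107477 + 109342) / (2·10) = 216819 / 20 = 10840.95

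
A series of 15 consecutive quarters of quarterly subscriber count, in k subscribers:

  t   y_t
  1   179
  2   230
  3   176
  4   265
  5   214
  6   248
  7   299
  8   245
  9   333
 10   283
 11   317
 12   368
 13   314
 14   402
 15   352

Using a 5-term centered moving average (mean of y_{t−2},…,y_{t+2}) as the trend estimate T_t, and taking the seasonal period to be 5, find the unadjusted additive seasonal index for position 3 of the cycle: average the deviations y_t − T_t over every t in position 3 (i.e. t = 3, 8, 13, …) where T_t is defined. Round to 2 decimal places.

Season position 3 occurs at t = 3, 8, 13 (where T_t is defined).
t=3: T_3 = 212.8000; y_3 − T_3 = 176 − 212.8000 = -36.8000
t=8: T_8 = 281.6000; y_8 − T_8 = 245 − 281.6000 = -36.6000
t=13: T_13 = 350.6000; y_13 − T_13 = 314 − 350.6000 = -36.6000
Mean deviation: (-36.8000 + -36.6000 + -36.6000) / 3 = -36.67

-36.67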